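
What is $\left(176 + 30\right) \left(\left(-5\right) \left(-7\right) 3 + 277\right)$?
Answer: $78692$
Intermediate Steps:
$\left(176 + 30\right) \left(\left(-5\right) \left(-7\right) 3 + 277\right) = 206 \left(35 \cdot 3 + 277\right) = 206 \left(105 + 277\right) = 206 \cdot 382 = 78692$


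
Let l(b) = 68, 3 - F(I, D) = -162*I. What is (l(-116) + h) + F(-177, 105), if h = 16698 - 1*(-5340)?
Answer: -6565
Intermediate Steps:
F(I, D) = 3 + 162*I (F(I, D) = 3 - (-162)*I = 3 + 162*I)
h = 22038 (h = 16698 + 5340 = 22038)
(l(-116) + h) + F(-177, 105) = (68 + 22038) + (3 + 162*(-177)) = 22106 + (3 - 28674) = 22106 - 28671 = -6565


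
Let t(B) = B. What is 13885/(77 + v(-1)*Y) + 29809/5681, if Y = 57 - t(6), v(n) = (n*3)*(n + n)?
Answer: 6945964/167371 ≈ 41.500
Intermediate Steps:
v(n) = 6*n² (v(n) = (3*n)*(2*n) = 6*n²)
Y = 51 (Y = 57 - 1*6 = 57 - 6 = 51)
13885/(77 + v(-1)*Y) + 29809/5681 = 13885/(77 + (6*(-1)²)*51) + 29809/5681 = 13885/(77 + (6*1)*51) + 29809*(1/5681) = 13885/(77 + 6*51) + 2293/437 = 13885/(77 + 306) + 2293/437 = 13885/383 + 2293/437 = 6945964/167371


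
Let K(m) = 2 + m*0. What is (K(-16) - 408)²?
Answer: 164836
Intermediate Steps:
K(m) = 2 (K(m) = 2 + 0 = 2)
(K(-16) - 408)² = (2 - 408)² = (-406)² = 164836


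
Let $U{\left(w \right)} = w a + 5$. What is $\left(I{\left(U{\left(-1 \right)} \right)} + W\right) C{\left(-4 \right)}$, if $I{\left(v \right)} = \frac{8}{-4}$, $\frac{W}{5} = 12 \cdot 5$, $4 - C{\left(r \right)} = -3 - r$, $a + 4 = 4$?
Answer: $894$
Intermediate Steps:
$a = 0$ ($a = -4 + 4 = 0$)
$C{\left(r \right)} = 7 + r$ ($C{\left(r \right)} = 4 - \left(-3 - r\right) = 4 + \left(3 + r\right) = 7 + r$)
$U{\left(w \right)} = 5$ ($U{\left(w \right)} = w 0 + 5 = 0 + 5 = 5$)
$W = 300$ ($W = 5 \cdot 12 \cdot 5 = 5 \cdot 60 = 300$)
$I{\left(v \right)} = -2$ ($I{\left(v \right)} = 8 \left(- \frac{1}{4}\right) = -2$)
$\left(I{\left(U{\left(-1 \right)} \right)} + W\right) C{\left(-4 \right)} = \left(-2 + 300\right) \left(7 - 4\right) = 298 \cdot 3 = 894$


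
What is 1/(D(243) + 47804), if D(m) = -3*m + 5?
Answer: 1/47080 ≈ 2.1240e-5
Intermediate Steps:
D(m) = 5 - 3*m
1/(D(243) + 47804) = 1/((5 - 3*243) + 47804) = 1/((5 - 729) + 47804) = 1/(-724 + 47804) = 1/47080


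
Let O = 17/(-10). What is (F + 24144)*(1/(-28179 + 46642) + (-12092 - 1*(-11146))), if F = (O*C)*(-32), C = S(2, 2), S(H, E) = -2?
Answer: -56729558256/2495 ≈ -2.2737e+7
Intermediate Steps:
O = -17/10 (O = 17*(-⅒) = -17/10 ≈ -1.7000)
C = -2
F = -544/5 (F = -17/10*(-2)*(-32) = (17/5)*(-32) = -544/5 ≈ -108.80)
(F + 24144)*(1/(-28179 + 46642) + (-12092 - 1*(-11146))) = (-544/5 + 24144)*(1/(-28179 + 46642) + (-12092 - 1*(-11146))) = 120176*(1/18463 + (-12092 + 11146))/5 = 120176*(1/18463 - 946)/5 = (120176/5)*(-17465997/18463) = -56729558256/2495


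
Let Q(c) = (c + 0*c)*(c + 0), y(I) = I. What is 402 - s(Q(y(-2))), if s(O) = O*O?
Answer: 386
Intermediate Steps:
Q(c) = c**2 (Q(c) = (c + 0)*c = c*c = c**2)
s(O) = O**2
402 - s(Q(y(-2))) = 402 - ((-2)**2)**2 = 402 - 1*4**2 = 402 - 1*16 = 402 - 16 = 386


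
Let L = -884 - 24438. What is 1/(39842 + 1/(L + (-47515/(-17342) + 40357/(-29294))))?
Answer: 247371211445/9855763796622141 ≈ 2.5099e-5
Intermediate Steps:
L = -25322
1/(39842 + 1/(L + (-47515/(-17342) + 40357/(-29294)))) = 1/(39842 + 1/(-25322 + (-47515/(-17342) + 40357/(-29294)))) = 1/(39842 + 1/(-25322 + (-47515*(-1/17342) + 40357*(-1/29294)))) = 1/(39842 + 1/(-25322 + (3655/1334 - 40357/29294))) = 1/(39842 + 1/(-25322 + 13308333/9769549)) = 1/(39842 + 1/(-247371211445/9769549)) = 1/(39842 - 9769549/247371211445) = 1/(9855763796622141/247371211445) = 247371211445/9855763796622141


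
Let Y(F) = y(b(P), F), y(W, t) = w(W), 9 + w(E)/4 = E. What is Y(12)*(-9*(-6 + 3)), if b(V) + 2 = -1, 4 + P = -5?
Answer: -1296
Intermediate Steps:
P = -9 (P = -4 - 5 = -9)
w(E) = -36 + 4*E
b(V) = -3 (b(V) = -2 - 1 = -3)
y(W, t) = -36 + 4*W
Y(F) = -48 (Y(F) = -36 + 4*(-3) = -36 - 12 = -48)
Y(12)*(-9*(-6 + 3)) = -(-432)*(-6 + 3) = -(-432)*(-3) = -48*27 = -1296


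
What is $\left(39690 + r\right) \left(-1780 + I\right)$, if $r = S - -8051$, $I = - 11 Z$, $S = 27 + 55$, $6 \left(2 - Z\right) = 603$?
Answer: $- \frac{66617439}{2} \approx -3.3309 \cdot 10^{7}$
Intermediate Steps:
$Z = - \frac{197}{2}$ ($Z = 2 - \frac{201}{2} = - \frac{197}{2} \approx -98.5$)
$S = 82$
$I = \frac{2167}{2}$ ($I = \left(-11\right) \left(- \frac{197}{2}\right) = \frac{2167}{2} \approx 1083.5$)
$r = 8133$ ($r = 82 - -8051 = 82 + 8051 = 8133$)
$\left(39690 + r\right) \left(-1780 + I\right) = \left(39690 + 8133\right) \left(-1780 + \frac{2167}{2}\right) = 47823 \left(- \frac{1393}{2}\right) = - \frac{66617439}{2}$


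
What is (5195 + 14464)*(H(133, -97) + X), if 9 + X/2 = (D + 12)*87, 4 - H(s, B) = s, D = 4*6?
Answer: 120254103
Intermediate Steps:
D = 24
H(s, B) = 4 - s
X = 6246 (X = -18 + 2*((24 + 12)*87) = -18 + 2*(36*87) = -18 + 2*3132 = -18 + 6264 = 6246)
(5195 + 14464)*(H(133, -97) + X) = (5195 + 14464)*((4 - 1*133) + 6246) = 19659*((4 - 133) + 6246) = 19659*(-129 + 6246) = 19659*6117 = 120254103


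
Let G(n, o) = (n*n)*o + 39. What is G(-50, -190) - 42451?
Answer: -517412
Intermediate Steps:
G(n, o) = 39 + o*n² (G(n, o) = n²*o + 39 = o*n² + 39 = 39 + o*n²)
G(-50, -190) - 42451 = (39 - 190*(-50)²) - 42451 = (39 - 190*2500) - 42451 = (39 - 475000) - 42451 = -474961 - 42451 = -517412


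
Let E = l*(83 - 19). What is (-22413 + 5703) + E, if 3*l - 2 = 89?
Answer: -44306/3 ≈ -14769.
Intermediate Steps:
l = 91/3 (l = ⅔ + (⅓)*89 = ⅔ + 89/3 = 91/3 ≈ 30.333)
E = 5824/3 (E = 91*(83 - 19)/3 = (91/3)*64 = 5824/3 ≈ 1941.3)
(-22413 + 5703) + E = (-22413 + 5703) + 5824/3 = -16710 + 5824/3 = -44306/3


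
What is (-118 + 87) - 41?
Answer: -72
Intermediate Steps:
(-118 + 87) - 41 = -31 - 41 = -72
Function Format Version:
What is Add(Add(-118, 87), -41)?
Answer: -72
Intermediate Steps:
Add(Add(-118, 87), -41) = Add(-31, -41) = -72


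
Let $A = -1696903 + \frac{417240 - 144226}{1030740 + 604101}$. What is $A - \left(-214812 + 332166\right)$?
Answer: $- \frac{2966021455123}{1634841} \approx -1.8143 \cdot 10^{6}$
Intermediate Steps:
$A = - \frac{2774166324409}{1634841}$ ($A = -1696903 + \frac{273014}{1634841} = - \frac{2774166324409}{1634841} \approx -1.6969 \cdot 10^{6}$)
$A - \left(-214812 + 332166\right) = - \frac{2774166324409}{1634841} - \left(-214812 + 332166\right) = - \frac{2774166324409}{1634841} - 117354 = - \frac{2966021455123}{1634841}$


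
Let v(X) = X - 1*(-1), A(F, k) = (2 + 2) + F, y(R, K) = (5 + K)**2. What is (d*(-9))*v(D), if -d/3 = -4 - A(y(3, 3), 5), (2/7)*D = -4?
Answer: 25272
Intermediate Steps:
D = -14 (D = (7/2)*(-4) = -14)
A(F, k) = 4 + F
v(X) = 1 + X (v(X) = X + 1 = 1 + X)
d = 216 (d = -3*(-4 - (4 + (5 + 3)**2)) = -3*(-4 - (4 + 8**2)) = -3*(-4 - (4 + 64)) = -3*(-4 - 1*68) = -3*(-4 - 68) = -3*(-72) = 216)
(d*(-9))*v(D) = (216*(-9))*(1 - 14) = -1944*(-13) = 25272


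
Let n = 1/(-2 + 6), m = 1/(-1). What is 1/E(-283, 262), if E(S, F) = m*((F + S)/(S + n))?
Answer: -377/28 ≈ -13.464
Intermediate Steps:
m = -1
n = ¼ (n = 1/4 = ¼ ≈ 0.25000)
E(S, F) = -(F + S)/(¼ + S) (E(S, F) = -(F + S)/(S + ¼) = -(F + S)/(¼ + S))
1/E(-283, 262) = 1/(4*(-1*262 - 1*(-283))/(1 + 4*(-283))) = 1/(4*(-262 + 283)/(1 - 1132)) = 1/(4*21/(-1131)) = 1/(4*(-1/1131)*21) = 1/(-28/377) = -377/28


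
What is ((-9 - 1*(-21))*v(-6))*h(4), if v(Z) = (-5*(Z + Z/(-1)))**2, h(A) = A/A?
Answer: 0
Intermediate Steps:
h(A) = 1
v(Z) = 0 (v(Z) = (-5*(Z + Z*(-1)))**2 = (-5*(Z - Z))**2 = (-5*0)**2 = 0**2 = 0)
((-9 - 1*(-21))*v(-6))*h(4) = ((-9 - 1*(-21))*0)*1 = ((-9 + 21)*0)*1 = (12*0)*1 = 0*1 = 0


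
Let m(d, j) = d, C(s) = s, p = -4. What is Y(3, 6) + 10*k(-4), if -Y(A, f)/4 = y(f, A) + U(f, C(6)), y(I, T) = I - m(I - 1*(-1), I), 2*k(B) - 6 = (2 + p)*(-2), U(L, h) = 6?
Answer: 30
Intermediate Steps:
k(B) = 5 (k(B) = 3 + ((2 - 4)*(-2))/2 = 3 + (-2*(-2))/2 = 3 + (½)*4 = 3 + 2 = 5)
y(I, T) = -1 (y(I, T) = I - (I - 1*(-1)) = I - (I + 1) = I - (1 + I) = I + (-1 - I) = -1)
Y(A, f) = -20 (Y(A, f) = -4*(-1 + 6) = -4*5 = -20)
Y(3, 6) + 10*k(-4) = -20 + 10*5 = -20 + 50 = 30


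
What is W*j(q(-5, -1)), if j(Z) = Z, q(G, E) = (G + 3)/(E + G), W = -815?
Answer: -815/3 ≈ -271.67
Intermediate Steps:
q(G, E) = (3 + G)/(E + G)
W*j(q(-5, -1)) = -815*(3 - 5)/(-1 - 5) = -815*(-2)/(-6) = -(-815)*(-2)/6 = -815*⅓ = -815/3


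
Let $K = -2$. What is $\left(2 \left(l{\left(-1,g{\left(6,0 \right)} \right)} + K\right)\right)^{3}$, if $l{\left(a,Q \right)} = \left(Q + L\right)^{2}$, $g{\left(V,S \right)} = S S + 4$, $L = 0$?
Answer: $21952$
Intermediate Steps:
$g{\left(V,S \right)} = 4 + S^{2}$ ($g{\left(V,S \right)} = S^{2} + 4 = 4 + S^{2}$)
$l{\left(a,Q \right)} = Q^{2}$ ($l{\left(a,Q \right)} = \left(Q + 0\right)^{2} = Q^{2}$)
$\left(2 \left(l{\left(-1,g{\left(6,0 \right)} \right)} + K\right)\right)^{3} = \left(2 \left(\left(4 + 0^{2}\right)^{2} - 2\right)\right)^{3} = \left(2 \left(\left(4 + 0\right)^{2} - 2\right)\right)^{3} = \left(2 \left(4^{2} - 2\right)\right)^{3} = \left(2 \left(16 - 2\right)\right)^{3} = \left(2 \cdot 14\right)^{3} = 28^{3} = 21952$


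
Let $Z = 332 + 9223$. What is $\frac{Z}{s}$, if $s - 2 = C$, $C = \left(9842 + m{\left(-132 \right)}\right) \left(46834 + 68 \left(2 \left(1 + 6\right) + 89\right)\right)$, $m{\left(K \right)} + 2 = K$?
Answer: $\frac{735}{40204562} \approx 1.8282 \cdot 10^{-5}$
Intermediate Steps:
$m{\left(K \right)} = -2 + K$
$Z = 9555$
$C = 522659304$ ($C = \left(9842 - 134\right) \left(46834 + 68 \left(2 \left(1 + 6\right) + 89\right)\right) = \left(9842 - 134\right) \left(46834 + 68 \left(2 \cdot 7 + 89\right)\right) = 9708 \left(46834 + 68 \left(14 + 89\right)\right) = 9708 \left(46834 + 68 \cdot 103\right) = 9708 \left(46834 + 7004\right) = 9708 \cdot 53838 = 522659304$)
$s = 522659306$ ($s = 2 + 522659304 = 522659306$)
$\frac{Z}{s} = \frac{9555}{522659306} = 9555 \cdot \frac{1}{522659306} = \frac{735}{40204562}$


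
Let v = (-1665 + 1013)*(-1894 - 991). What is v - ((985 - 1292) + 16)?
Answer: 1881311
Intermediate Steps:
v = 1881020 (v = -652*(-2885) = 1881020)
v - ((985 - 1292) + 16) = 1881020 - ((985 - 1292) + 16) = 1881020 - (-307 + 16) = 1881020 - 1*(-291) = 1881020 + 291 = 1881311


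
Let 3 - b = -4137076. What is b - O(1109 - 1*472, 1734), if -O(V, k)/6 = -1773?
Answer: 4126441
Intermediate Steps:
O(V, k) = 10638 (O(V, k) = -6*(-1773) = 10638)
b = 4137079 (b = 3 - 1*(-4137076) = 3 + 4137076 = 4137079)
b - O(1109 - 1*472, 1734) = 4137079 - 1*10638 = 4137079 - 10638 = 4126441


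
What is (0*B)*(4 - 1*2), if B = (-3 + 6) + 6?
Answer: 0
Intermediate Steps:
B = 9 (B = 3 + 6 = 9)
(0*B)*(4 - 1*2) = (0*9)*(4 - 1*2) = 0*(4 - 2) = 0*2 = 0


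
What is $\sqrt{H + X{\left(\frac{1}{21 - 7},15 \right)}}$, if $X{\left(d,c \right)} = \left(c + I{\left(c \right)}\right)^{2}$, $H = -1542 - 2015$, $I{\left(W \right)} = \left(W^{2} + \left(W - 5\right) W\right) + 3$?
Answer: $2 \sqrt{37723} \approx 388.45$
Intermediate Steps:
$I{\left(W \right)} = 3 + W^{2} + W \left(-5 + W\right)$ ($I{\left(W \right)} = \left(W^{2} + \left(-5 + W\right) W\right) + 3 = \left(W^{2} + W \left(-5 + W\right)\right) + 3 = 3 + W^{2} + W \left(-5 + W\right)$)
$H = -3557$
$X{\left(d,c \right)} = \left(3 - 4 c + 2 c^{2}\right)^{2}$ ($X{\left(d,c \right)} = \left(c + \left(3 - 5 c + 2 c^{2}\right)\right)^{2} = \left(3 - 4 c + 2 c^{2}\right)^{2}$)
$\sqrt{H + X{\left(\frac{1}{21 - 7},15 \right)}} = \sqrt{-3557 + \left(3 - 60 + 2 \cdot 15^{2}\right)^{2}} = \sqrt{-3557 + \left(3 - 60 + 2 \cdot 225\right)^{2}} = \sqrt{-3557 + \left(3 - 60 + 450\right)^{2}} = \sqrt{-3557 + 393^{2}} = \sqrt{-3557 + 154449} = \sqrt{150892} = 2 \sqrt{37723}$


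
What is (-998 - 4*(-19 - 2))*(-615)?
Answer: 562110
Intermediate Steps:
(-998 - 4*(-19 - 2))*(-615) = (-998 - 4*(-21))*(-615) = (-998 + 84)*(-615) = -914*(-615) = 562110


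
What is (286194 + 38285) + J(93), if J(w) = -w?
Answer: 324386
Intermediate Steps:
(286194 + 38285) + J(93) = (286194 + 38285) - 1*93 = 324479 - 93 = 324386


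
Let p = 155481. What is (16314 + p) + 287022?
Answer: 458817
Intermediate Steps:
(16314 + p) + 287022 = (16314 + 155481) + 287022 = 171795 + 287022 = 458817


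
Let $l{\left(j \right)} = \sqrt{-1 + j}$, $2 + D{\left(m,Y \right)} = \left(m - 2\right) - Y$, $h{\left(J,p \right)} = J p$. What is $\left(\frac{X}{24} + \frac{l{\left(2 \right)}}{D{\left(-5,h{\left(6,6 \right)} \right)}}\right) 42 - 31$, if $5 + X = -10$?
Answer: $- \frac{3491}{60} \approx -58.183$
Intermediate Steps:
$X = -15$ ($X = -5 - 10 = -15$)
$D{\left(m,Y \right)} = -4 + m - Y$ ($D{\left(m,Y \right)} = -2 - \left(2 + Y - m\right) = -4 + m - Y$)
$\left(\frac{X}{24} + \frac{l{\left(2 \right)}}{D{\left(-5,h{\left(6,6 \right)} \right)}}\right) 42 - 31 = \left(- \frac{15}{24} + \frac{\sqrt{-1 + 2}}{-4 - 5 - 6 \cdot 6}\right) 42 - 31 = \left(\left(-15\right) \frac{1}{24} + \frac{\sqrt{1}}{-4 - 5 - 36}\right) 42 - 31 = \left(- \frac{5}{8} + 1 \frac{1}{-4 - 5 - 36}\right) 42 - 31 = \left(- \frac{5}{8} + 1 \frac{1}{-45}\right) 42 - 31 = \left(- \frac{5}{8} + 1 \left(- \frac{1}{45}\right)\right) 42 - 31 = \left(- \frac{5}{8} - \frac{1}{45}\right) 42 - 31 = \left(- \frac{233}{360}\right) 42 - 31 = - \frac{1631}{60} - 31 = - \frac{3491}{60}$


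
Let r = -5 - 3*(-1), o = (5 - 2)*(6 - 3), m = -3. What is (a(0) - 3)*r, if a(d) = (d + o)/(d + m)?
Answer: 12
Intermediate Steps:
o = 9 (o = 3*3 = 9)
r = -2 (r = -5 + 3 = -2)
a(d) = (9 + d)/(-3 + d) (a(d) = (d + 9)/(d - 3) = (9 + d)/(-3 + d))
(a(0) - 3)*r = ((9 + 0)/(-3 + 0) - 3)*(-2) = (9/(-3) - 3)*(-2) = (-⅓*9 - 3)*(-2) = (-3 - 3)*(-2) = -6*(-2) = 12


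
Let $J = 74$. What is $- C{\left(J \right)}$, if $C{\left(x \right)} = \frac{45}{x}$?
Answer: $- \frac{45}{74} \approx -0.60811$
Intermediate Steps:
$- C{\left(J \right)} = - \frac{45}{74}$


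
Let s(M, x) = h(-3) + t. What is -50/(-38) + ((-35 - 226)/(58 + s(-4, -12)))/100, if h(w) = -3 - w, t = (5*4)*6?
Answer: 440041/338200 ≈ 1.3011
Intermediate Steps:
t = 120 (t = 20*6 = 120)
s(M, x) = 120 (s(M, x) = (-3 - 1*(-3)) + 120 = (-3 + 3) + 120 = 0 + 120 = 120)
-50/(-38) + ((-35 - 226)/(58 + s(-4, -12)))/100 = -50/(-38) + ((-35 - 226)/(58 + 120))/100 = -50*(-1/38) - 261/178*(1/100) = 25/19 - 261*1/178*(1/100) = 25/19 - 261/178*1/100 = 25/19 - 261/17800 = 440041/338200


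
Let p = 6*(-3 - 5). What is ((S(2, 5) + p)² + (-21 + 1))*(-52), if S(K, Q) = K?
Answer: -108992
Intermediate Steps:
p = -48 (p = 6*(-8) = -48)
((S(2, 5) + p)² + (-21 + 1))*(-52) = ((2 - 48)² + (-21 + 1))*(-52) = ((-46)² - 20)*(-52) = (2116 - 20)*(-52) = 2096*(-52) = -108992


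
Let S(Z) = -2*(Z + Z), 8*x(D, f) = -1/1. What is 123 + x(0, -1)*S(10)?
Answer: 128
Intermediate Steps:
x(D, f) = -1/8 (x(D, f) = (-1/1)/8 = (-1*1)/8 = (1/8)*(-1) = -1/8)
S(Z) = -4*Z
123 + x(0, -1)*S(10) = 123 - (-1)*10/2 = 123 - 1/8*(-40) = 123 + 5 = 128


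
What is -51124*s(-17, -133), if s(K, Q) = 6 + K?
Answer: 562364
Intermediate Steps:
-51124*s(-17, -133) = -51124/(1/(6 - 17)) = -51124/(1/(-11)) = -51124/(-1/11) = -51124*(-11) = 562364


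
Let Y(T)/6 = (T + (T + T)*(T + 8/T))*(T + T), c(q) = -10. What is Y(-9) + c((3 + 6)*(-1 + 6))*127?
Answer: -19522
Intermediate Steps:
Y(T) = 12*T*(T + 2*T*(T + 8/T)) (Y(T) = 6*((T + (T + T)*(T + 8/T))*(T + T)) = 6*((T + (2*T)*(T + 8/T))*(2*T)) = 6*((T + 2*T*(T + 8/T))*(2*T)) = 6*(2*T*(T + 2*T*(T + 8/T))) = 12*T*(T + 2*T*(T + 8/T)))
Y(-9) + c((3 + 6)*(-1 + 6))*127 = 12*(-9)*(16 - 9 + 2*(-9)²) - 10*127 = 12*(-9)*(16 - 9 + 2*81) - 1270 = 12*(-9)*(16 - 9 + 162) - 1270 = 12*(-9)*169 - 1270 = -18252 - 1270 = -19522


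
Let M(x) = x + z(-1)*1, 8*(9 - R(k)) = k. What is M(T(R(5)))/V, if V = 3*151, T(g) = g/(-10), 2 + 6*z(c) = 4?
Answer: -121/108720 ≈ -0.0011130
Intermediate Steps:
z(c) = ⅓ (z(c) = -⅓ + (⅙)*4 = -⅓ + ⅔ = ⅓)
R(k) = 9 - k/8
T(g) = -g/10 (T(g) = g*(-⅒) = -g/10)
V = 453
M(x) = ⅓ + x (M(x) = x + (⅓)*1 = x + ⅓ = ⅓ + x)
M(T(R(5)))/V = (⅓ - (9 - ⅛*5)/10)/453 = (⅓ - (9 - 5/8)/10)*(1/453) = (⅓ - ⅒*67/8)*(1/453) = (⅓ - 67/80)*(1/453) = -121/240*1/453 = -121/108720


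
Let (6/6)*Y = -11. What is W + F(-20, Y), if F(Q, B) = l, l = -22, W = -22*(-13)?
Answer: 264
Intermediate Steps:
Y = -11
W = 286
F(Q, B) = -22
W + F(-20, Y) = 286 - 22 = 264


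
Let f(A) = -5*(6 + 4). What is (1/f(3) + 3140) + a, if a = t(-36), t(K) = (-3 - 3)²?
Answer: 158799/50 ≈ 3176.0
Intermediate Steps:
t(K) = 36 (t(K) = (-6)² = 36)
f(A) = -50 (f(A) = -5*10 = -50)
a = 36
(1/f(3) + 3140) + a = (1/(-50) + 3140) + 36 = (-1/50 + 3140) + 36 = 156999/50 + 36 = 158799/50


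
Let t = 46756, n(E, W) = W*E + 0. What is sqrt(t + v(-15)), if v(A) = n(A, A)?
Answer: sqrt(46981) ≈ 216.75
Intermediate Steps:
n(E, W) = E*W (n(E, W) = E*W + 0 = E*W)
v(A) = A**2 (v(A) = A*A = A**2)
sqrt(t + v(-15)) = sqrt(46756 + (-15)**2) = sqrt(46756 + 225) = sqrt(46981)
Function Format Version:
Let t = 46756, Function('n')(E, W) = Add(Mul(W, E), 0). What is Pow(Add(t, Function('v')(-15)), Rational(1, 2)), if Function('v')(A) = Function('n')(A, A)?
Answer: Pow(46981, Rational(1, 2)) ≈ 216.75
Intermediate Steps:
Function('n')(E, W) = Mul(E, W) (Function('n')(E, W) = Add(Mul(E, W), 0) = Mul(E, W))
Function('v')(A) = Pow(A, 2) (Function('v')(A) = Mul(A, A) = Pow(A, 2))
Pow(Add(t, Function('v')(-15)), Rational(1, 2)) = Pow(Add(46756, Pow(-15, 2)), Rational(1, 2)) = Pow(Add(46756, 225), Rational(1, 2)) = Pow(46981, Rational(1, 2))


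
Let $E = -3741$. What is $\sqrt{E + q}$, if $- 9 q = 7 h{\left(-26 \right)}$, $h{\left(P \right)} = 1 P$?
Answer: $\frac{i \sqrt{33487}}{3} \approx 60.998 i$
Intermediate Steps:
$h{\left(P \right)} = P$
$q = \frac{182}{9}$ ($q = - \frac{7 \left(-26\right)}{9} = \left(- \frac{1}{9}\right) \left(-182\right) = \frac{182}{9} \approx 20.222$)
$\sqrt{E + q} = \sqrt{-3741 + \frac{182}{9}} = \sqrt{- \frac{33487}{9}} = \frac{i \sqrt{33487}}{3}$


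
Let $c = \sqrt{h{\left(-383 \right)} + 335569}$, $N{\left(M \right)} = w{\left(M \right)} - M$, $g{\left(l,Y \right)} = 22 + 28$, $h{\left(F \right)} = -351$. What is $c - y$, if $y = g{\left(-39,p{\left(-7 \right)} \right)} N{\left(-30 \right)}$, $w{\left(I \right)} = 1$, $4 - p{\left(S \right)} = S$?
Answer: $-1550 + \sqrt{335218} \approx -971.02$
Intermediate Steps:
$p{\left(S \right)} = 4 - S$
$g{\left(l,Y \right)} = 50$
$N{\left(M \right)} = 1 - M$
$c = \sqrt{335218}$ ($c = \sqrt{-351 + 335569} = \sqrt{335218} \approx 578.98$)
$y = 1550$ ($y = 50 \left(1 - -30\right) = 50 \left(1 + 30\right) = 50 \cdot 31 = 1550$)
$c - y = \sqrt{335218} - 1550 = -1550 + \sqrt{335218}$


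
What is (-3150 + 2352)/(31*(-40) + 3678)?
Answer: -399/1219 ≈ -0.32732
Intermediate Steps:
(-3150 + 2352)/(31*(-40) + 3678) = -798/(-1240 + 3678) = -798/2438 = -798*1/2438 = -399/1219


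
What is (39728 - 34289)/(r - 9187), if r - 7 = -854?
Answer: -5439/10034 ≈ -0.54206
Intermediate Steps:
r = -847 (r = 7 - 854 = -847)
(39728 - 34289)/(r - 9187) = (39728 - 34289)/(-847 - 9187) = 5439/(-10034) = 5439*(-1/10034) = -5439/10034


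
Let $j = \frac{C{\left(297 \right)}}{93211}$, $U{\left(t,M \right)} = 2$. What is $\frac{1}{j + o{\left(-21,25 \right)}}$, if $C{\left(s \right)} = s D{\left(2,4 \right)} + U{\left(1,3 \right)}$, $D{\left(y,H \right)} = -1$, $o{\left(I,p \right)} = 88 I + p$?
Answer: $- \frac{93211}{169923948} \approx -0.00054855$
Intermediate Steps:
$o{\left(I,p \right)} = p + 88 I$
$C{\left(s \right)} = 2 - s$ ($C{\left(s \right)} = s \left(-1\right) + 2 = - s + 2 = 2 - s$)
$j = - \frac{295}{93211}$ ($j = \frac{2 - 297}{93211} = \left(2 - 297\right) \frac{1}{93211} = \left(-295\right) \frac{1}{93211} = - \frac{295}{93211} \approx -0.0031649$)
$\frac{1}{j + o{\left(-21,25 \right)}} = \frac{1}{- \frac{295}{93211} + \left(25 + 88 \left(-21\right)\right)} = \frac{1}{- \frac{295}{93211} + \left(25 - 1848\right)} = \frac{1}{- \frac{295}{93211} - 1823} = \frac{1}{- \frac{169923948}{93211}} = - \frac{93211}{169923948}$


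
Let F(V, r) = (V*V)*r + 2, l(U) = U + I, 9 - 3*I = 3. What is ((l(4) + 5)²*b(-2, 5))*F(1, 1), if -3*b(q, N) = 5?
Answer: -605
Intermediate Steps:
I = 2 (I = 3 - ⅓*3 = 3 - 1 = 2)
b(q, N) = -5/3 (b(q, N) = -⅓*5 = -5/3)
l(U) = 2 + U (l(U) = U + 2 = 2 + U)
F(V, r) = 2 + r*V² (F(V, r) = V²*r + 2 = r*V² + 2 = 2 + r*V²)
((l(4) + 5)²*b(-2, 5))*F(1, 1) = (((2 + 4) + 5)²*(-5/3))*(2 + 1*1²) = ((6 + 5)²*(-5/3))*(2 + 1*1) = (11²*(-5/3))*(2 + 1) = (121*(-5/3))*3 = -605/3*3 = -605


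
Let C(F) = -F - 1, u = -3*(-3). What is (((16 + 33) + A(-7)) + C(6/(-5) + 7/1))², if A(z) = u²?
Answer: 379456/25 ≈ 15178.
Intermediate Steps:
u = 9
A(z) = 81 (A(z) = 9² = 81)
C(F) = -1 - F
(((16 + 33) + A(-7)) + C(6/(-5) + 7/1))² = (((16 + 33) + 81) + (-1 - (6/(-5) + 7/1)))² = ((49 + 81) + (-1 - (6*(-⅕) + 7*1)))² = (130 + (-1 - (-6/5 + 7)))² = (130 + (-1 - 1*29/5))² = (130 + (-1 - 29/5))² = (130 - 34/5)² = (616/5)² = 379456/25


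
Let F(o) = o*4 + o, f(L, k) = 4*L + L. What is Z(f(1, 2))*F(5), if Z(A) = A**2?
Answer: 625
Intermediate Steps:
f(L, k) = 5*L
F(o) = 5*o (F(o) = 4*o + o = 5*o)
Z(f(1, 2))*F(5) = (5*1)**2*(5*5) = 5**2*25 = 25*25 = 625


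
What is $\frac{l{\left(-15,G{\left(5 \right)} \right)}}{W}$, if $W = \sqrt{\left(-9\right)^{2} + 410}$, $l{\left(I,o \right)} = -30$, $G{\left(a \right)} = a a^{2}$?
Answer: $- \frac{30 \sqrt{491}}{491} \approx -1.3539$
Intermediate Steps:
$G{\left(a \right)} = a^{3}$
$W = \sqrt{491}$ ($W = \sqrt{81 + 410} = \sqrt{491} \approx 22.159$)
$\frac{l{\left(-15,G{\left(5 \right)} \right)}}{W} = - \frac{30}{\sqrt{491}} = - 30 \frac{\sqrt{491}}{491} = - \frac{30 \sqrt{491}}{491}$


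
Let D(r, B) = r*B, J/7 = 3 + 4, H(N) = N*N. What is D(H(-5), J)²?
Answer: 1500625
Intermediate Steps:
H(N) = N²
J = 49 (J = 7*(3 + 4) = 7*7 = 49)
D(r, B) = B*r
D(H(-5), J)² = (49*(-5)²)² = (49*25)² = 1225² = 1500625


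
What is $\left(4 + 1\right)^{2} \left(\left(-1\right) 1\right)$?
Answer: $-25$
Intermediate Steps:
$\left(4 + 1\right)^{2} \left(\left(-1\right) 1\right) = 5^{2} \left(-1\right) = 25 \left(-1\right) = -25$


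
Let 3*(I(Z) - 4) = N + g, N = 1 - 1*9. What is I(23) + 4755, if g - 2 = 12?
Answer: 4761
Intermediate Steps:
g = 14 (g = 2 + 12 = 14)
N = -8 (N = 1 - 9 = -8)
I(Z) = 6 (I(Z) = 4 + (-8 + 14)/3 = 4 + (⅓)*6 = 4 + 2 = 6)
I(23) + 4755 = 6 + 4755 = 4761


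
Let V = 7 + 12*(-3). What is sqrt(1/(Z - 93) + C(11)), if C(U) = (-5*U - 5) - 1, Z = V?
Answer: 3*I*sqrt(100894)/122 ≈ 7.8108*I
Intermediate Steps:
V = -29 (V = 7 - 36 = -29)
Z = -29
C(U) = -6 - 5*U (C(U) = (-5 - 5*U) - 1 = -6 - 5*U)
sqrt(1/(Z - 93) + C(11)) = sqrt(1/(-29 - 93) + (-6 - 5*11)) = sqrt(1/(-122) + (-6 - 55)) = sqrt(-1/122 - 61) = sqrt(-7443/122) = 3*I*sqrt(100894)/122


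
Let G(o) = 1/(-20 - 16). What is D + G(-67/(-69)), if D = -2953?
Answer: -106309/36 ≈ -2953.0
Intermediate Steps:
G(o) = -1/36 (G(o) = 1/(-36) = -1/36)
D + G(-67/(-69)) = -2953 - 1/36 = -106309/36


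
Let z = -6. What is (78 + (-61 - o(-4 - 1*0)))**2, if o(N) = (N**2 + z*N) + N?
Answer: 361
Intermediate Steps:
o(N) = N**2 - 5*N (o(N) = (N**2 - 6*N) + N = N**2 - 5*N)
(78 + (-61 - o(-4 - 1*0)))**2 = (78 + (-61 - (-4 - 1*0)*(-5 + (-4 - 1*0))))**2 = (78 + (-61 - (-4 + 0)*(-5 + (-4 + 0))))**2 = (78 + (-61 - (-4)*(-5 - 4)))**2 = (78 + (-61 - (-4)*(-9)))**2 = (78 + (-61 - 1*36))**2 = (78 + (-61 - 36))**2 = (78 - 97)**2 = (-19)**2 = 361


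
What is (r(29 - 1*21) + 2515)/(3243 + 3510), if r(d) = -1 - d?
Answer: 2506/6753 ≈ 0.37109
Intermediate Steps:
(r(29 - 1*21) + 2515)/(3243 + 3510) = ((-1 - (29 - 1*21)) + 2515)/(3243 + 3510) = ((-1 - (29 - 21)) + 2515)/6753 = ((-1 - 1*8) + 2515)*(1/6753) = ((-1 - 8) + 2515)*(1/6753) = (-9 + 2515)*(1/6753) = 2506*(1/6753) = 2506/6753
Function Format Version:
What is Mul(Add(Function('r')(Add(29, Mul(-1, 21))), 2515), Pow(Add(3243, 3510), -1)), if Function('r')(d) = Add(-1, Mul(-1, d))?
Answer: Rational(2506, 6753) ≈ 0.37109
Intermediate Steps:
Mul(Add(Function('r')(Add(29, Mul(-1, 21))), 2515), Pow(Add(3243, 3510), -1)) = Mul(Add(Add(-1, Mul(-1, Add(29, Mul(-1, 21)))), 2515), Pow(Add(3243, 3510), -1)) = Mul(Add(Add(-1, Mul(-1, Add(29, -21))), 2515), Pow(6753, -1)) = Mul(Add(Add(-1, Mul(-1, 8)), 2515), Rational(1, 6753)) = Mul(Add(Add(-1, -8), 2515), Rational(1, 6753)) = Mul(Add(-9, 2515), Rational(1, 6753)) = Mul(2506, Rational(1, 6753)) = Rational(2506, 6753)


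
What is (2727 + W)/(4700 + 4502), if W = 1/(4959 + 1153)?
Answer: 16667425/56242624 ≈ 0.29635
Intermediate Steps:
W = 1/6112 ≈ 0.00016361
(2727 + W)/(4700 + 4502) = (2727 + 1/6112)/(4700 + 4502) = (16667425/6112)/9202 = (16667425/6112)*(1/9202) = 16667425/56242624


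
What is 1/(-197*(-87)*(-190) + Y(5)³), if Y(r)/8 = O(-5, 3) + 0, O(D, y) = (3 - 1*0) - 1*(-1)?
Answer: -1/3223642 ≈ -3.1021e-7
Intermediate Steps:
O(D, y) = 4 (O(D, y) = (3 + 0) + 1 = 3 + 1 = 4)
Y(r) = 32 (Y(r) = 8*(4 + 0) = 8*4 = 32)
1/(-197*(-87)*(-190) + Y(5)³) = 1/(-197*(-87)*(-190) + 32³) = 1/(17139*(-190) + 32768) = 1/(-3256410 + 32768) = 1/(-3223642) = -1/3223642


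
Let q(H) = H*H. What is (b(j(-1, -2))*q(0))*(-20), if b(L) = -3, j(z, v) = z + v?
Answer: 0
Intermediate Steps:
j(z, v) = v + z
q(H) = H²
(b(j(-1, -2))*q(0))*(-20) = -3*0²*(-20) = -3*0*(-20) = 0*(-20) = 0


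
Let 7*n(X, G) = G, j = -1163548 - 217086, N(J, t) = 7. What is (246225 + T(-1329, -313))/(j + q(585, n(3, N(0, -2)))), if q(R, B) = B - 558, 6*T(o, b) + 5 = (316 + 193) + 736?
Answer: -739295/4143573 ≈ -0.17842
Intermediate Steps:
j = -1380634
n(X, G) = G/7
T(o, b) = 620/3 (T(o, b) = -5/6 + ((316 + 193) + 736)/6 = -5/6 + (509 + 736)/6 = -5/6 + (1/6)*1245 = -5/6 + 415/2 = 620/3)
q(R, B) = -558 + B
(246225 + T(-1329, -313))/(j + q(585, n(3, N(0, -2)))) = (246225 + 620/3)/(-1380634 + (-558 + (1/7)*7)) = 739295/(3*(-1380634 + (-558 + 1))) = 739295/(3*(-1380634 - 557)) = (739295/3)/(-1381191) = (739295/3)*(-1/1381191) = -739295/4143573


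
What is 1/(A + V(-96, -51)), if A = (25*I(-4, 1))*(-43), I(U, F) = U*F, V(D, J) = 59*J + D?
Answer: 1/1195 ≈ 0.00083682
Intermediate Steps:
V(D, J) = D + 59*J
I(U, F) = F*U
A = 4300 (A = (25*(1*(-4)))*(-43) = (25*(-4))*(-43) = -100*(-43) = 4300)
1/(A + V(-96, -51)) = 1/(4300 + (-96 + 59*(-51))) = 1/(4300 + (-96 - 3009)) = 1/(4300 - 3105) = 1/1195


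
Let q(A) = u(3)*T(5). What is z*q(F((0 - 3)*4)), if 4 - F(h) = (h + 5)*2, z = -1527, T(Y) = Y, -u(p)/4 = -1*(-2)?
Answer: 61080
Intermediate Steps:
u(p) = -8 (u(p) = -(-4)*(-2) = -4*2 = -8)
F(h) = -6 - 2*h (F(h) = 4 - (h + 5)*2 = 4 - (5 + h)*2 = 4 - (10 + 2*h) = 4 + (-10 - 2*h) = -6 - 2*h)
q(A) = -40 (q(A) = -8*5 = -40)
z*q(F((0 - 3)*4)) = -1527*(-40) = 61080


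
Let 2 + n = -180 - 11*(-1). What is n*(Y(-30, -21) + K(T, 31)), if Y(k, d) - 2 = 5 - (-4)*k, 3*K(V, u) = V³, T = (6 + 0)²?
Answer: -2640069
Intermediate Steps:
T = 36 (T = 6² = 36)
K(V, u) = V³/3
Y(k, d) = 7 + 4*k (Y(k, d) = 2 + (5 - (-4)*k) = 2 + (5 + 4*k) = 7 + 4*k)
n = -171 (n = -2 + (-180 - 11*(-1)) = -2 + (-180 + 11) = -2 - 169 = -171)
n*(Y(-30, -21) + K(T, 31)) = -171*((7 + 4*(-30)) + (⅓)*36³) = -171*((7 - 120) + (⅓)*46656) = -171*(-113 + 15552) = -171*15439 = -2640069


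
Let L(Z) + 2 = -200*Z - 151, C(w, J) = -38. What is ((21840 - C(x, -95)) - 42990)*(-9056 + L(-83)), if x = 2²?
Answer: -156038792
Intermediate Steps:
x = 4
L(Z) = -153 - 200*Z (L(Z) = -2 + (-200*Z - 151) = -2 + (-151 - 200*Z) = -153 - 200*Z)
((21840 - C(x, -95)) - 42990)*(-9056 + L(-83)) = ((21840 - 1*(-38)) - 42990)*(-9056 + (-153 - 200*(-83))) = ((21840 + 38) - 42990)*(-9056 + (-153 + 16600)) = (21878 - 42990)*(-9056 + 16447) = -21112*7391 = -156038792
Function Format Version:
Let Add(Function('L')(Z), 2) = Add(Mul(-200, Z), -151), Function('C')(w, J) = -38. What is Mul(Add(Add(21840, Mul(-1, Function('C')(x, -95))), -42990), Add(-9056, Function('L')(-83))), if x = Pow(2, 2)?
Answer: -156038792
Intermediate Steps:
x = 4
Function('L')(Z) = Add(-153, Mul(-200, Z)) (Function('L')(Z) = Add(-2, Add(Mul(-200, Z), -151)) = Add(-2, Add(-151, Mul(-200, Z))) = Add(-153, Mul(-200, Z)))
Mul(Add(Add(21840, Mul(-1, Function('C')(x, -95))), -42990), Add(-9056, Function('L')(-83))) = Mul(Add(Add(21840, Mul(-1, -38)), -42990), Add(-9056, Add(-153, Mul(-200, -83)))) = Mul(Add(Add(21840, 38), -42990), Add(-9056, Add(-153, 16600))) = Mul(Add(21878, -42990), Add(-9056, 16447)) = Mul(-21112, 7391) = -156038792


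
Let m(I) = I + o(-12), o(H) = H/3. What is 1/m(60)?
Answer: 1/56 ≈ 0.017857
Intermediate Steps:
o(H) = H/3 (o(H) = H*(⅓) = H/3)
m(I) = -4 + I (m(I) = I + (⅓)*(-12) = I - 4 = -4 + I)
1/m(60) = 1/(-4 + 60) = 1/56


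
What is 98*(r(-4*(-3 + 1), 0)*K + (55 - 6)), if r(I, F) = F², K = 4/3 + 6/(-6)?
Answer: 4802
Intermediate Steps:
K = ⅓ (K = 4*(⅓) + 6*(-⅙) = 4/3 - 1 = ⅓ ≈ 0.33333)
98*(r(-4*(-3 + 1), 0)*K + (55 - 6)) = 98*(0²*(⅓) + (55 - 6)) = 98*(0*(⅓) + 49) = 98*(0 + 49) = 98*49 = 4802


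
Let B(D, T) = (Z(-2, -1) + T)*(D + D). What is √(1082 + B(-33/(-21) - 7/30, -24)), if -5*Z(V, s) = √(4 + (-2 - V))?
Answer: 2*√2802282/105 ≈ 31.886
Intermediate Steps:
Z(V, s) = -√(2 - V)/5 (Z(V, s) = -√(4 + (-2 - V))/5 = -√(2 - V)/5)
B(D, T) = 2*D*(-⅖ + T) (B(D, T) = (-√(2 - 1*(-2))/5 + T)*(D + D) = (-√(2 + 2)/5 + T)*(2*D) = (-√4/5 + T)*(2*D) = (-⅕*2 + T)*(2*D) = (-⅖ + T)*(2*D) = 2*D*(-⅖ + T))
√(1082 + B(-33/(-21) - 7/30, -24)) = √(1082 + 2*(-33/(-21) - 7/30)*(-2 + 5*(-24))/5) = √(1082 + 2*(-33*(-1/21) - 7*1/30)*(-2 - 120)/5) = √(1082 + (⅖)*(11/7 - 7/30)*(-122)) = √(1082 + (⅖)*(281/210)*(-122)) = √(1082 - 34282/525) = √(533768/525) = 2*√2802282/105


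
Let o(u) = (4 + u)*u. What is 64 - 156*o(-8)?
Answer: -4928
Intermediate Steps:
o(u) = u*(4 + u)
64 - 156*o(-8) = 64 - (-1248)*(4 - 8) = 64 - (-1248)*(-4) = 64 - 156*32 = 64 - 4992 = -4928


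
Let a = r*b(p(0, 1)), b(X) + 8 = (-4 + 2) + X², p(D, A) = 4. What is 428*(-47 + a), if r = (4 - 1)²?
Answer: 2996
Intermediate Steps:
r = 9 (r = 3² = 9)
b(X) = -10 + X² (b(X) = -8 + ((-4 + 2) + X²) = -8 + (-2 + X²) = -10 + X²)
a = 54 (a = 9*(-10 + 4²) = 9*(-10 + 16) = 9*6 = 54)
428*(-47 + a) = 428*(-47 + 54) = 428*7 = 2996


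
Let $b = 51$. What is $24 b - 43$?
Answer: $1181$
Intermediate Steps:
$24 b - 43 = 24 \cdot 51 - 43 = 1224 - 43 = 1181$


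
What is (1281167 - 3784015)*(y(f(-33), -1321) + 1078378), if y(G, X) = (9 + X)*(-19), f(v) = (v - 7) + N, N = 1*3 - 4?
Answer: -2761407215488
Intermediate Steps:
N = -1 (N = 3 - 4 = -1)
f(v) = -8 + v (f(v) = (v - 7) - 1 = (-7 + v) - 1 = -8 + v)
y(G, X) = -171 - 19*X
(1281167 - 3784015)*(y(f(-33), -1321) + 1078378) = (1281167 - 3784015)*((-171 - 19*(-1321)) + 1078378) = -2502848*((-171 + 25099) + 1078378) = -2502848*(24928 + 1078378) = -2502848*1103306 = -2761407215488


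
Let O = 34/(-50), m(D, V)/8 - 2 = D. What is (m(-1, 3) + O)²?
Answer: 33489/625 ≈ 53.582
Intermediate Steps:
m(D, V) = 16 + 8*D
O = -17/25 (O = 34*(-1/50) = -17/25 ≈ -0.68000)
(m(-1, 3) + O)² = ((16 + 8*(-1)) - 17/25)² = ((16 - 8) - 17/25)² = (8 - 17/25)² = (183/25)² = 33489/625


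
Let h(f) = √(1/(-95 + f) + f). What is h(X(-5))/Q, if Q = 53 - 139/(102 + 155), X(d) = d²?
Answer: 257*√122430/943740 ≈ 0.095285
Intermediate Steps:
Q = 13482/257 (Q = 53 - 139/257 = 13482/257 ≈ 52.459)
h(f) = √(f + 1/(-95 + f))
h(X(-5))/Q = √((1 + (-5)²*(-95 + (-5)²))/(-95 + (-5)²))/(13482/257) = √((1 + 25*(-95 + 25))/(-95 + 25))*(257/13482) = √((1 + 25*(-70))/(-70))*(257/13482) = √(-(1 - 1750)/70)*(257/13482) = √(-1/70*(-1749))*(257/13482) = √(1749/70)*(257/13482) = (√122430/70)*(257/13482) = 257*√122430/943740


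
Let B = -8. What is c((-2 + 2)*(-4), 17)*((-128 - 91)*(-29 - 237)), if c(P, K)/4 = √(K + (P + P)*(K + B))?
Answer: 233016*√17 ≈ 9.6075e+5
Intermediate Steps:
c(P, K) = 4*√(K + 2*P*(-8 + K)) (c(P, K) = 4*√(K + (P + P)*(K - 8)) = 4*√(K + (2*P)*(-8 + K)) = 4*√(K + 2*P*(-8 + K)))
c((-2 + 2)*(-4), 17)*((-128 - 91)*(-29 - 237)) = (4*√(17 - 16*(-2 + 2)*(-4) + 2*17*((-2 + 2)*(-4))))*((-128 - 91)*(-29 - 237)) = (4*√(17 - 0*(-4) + 2*17*(0*(-4))))*(-219*(-266)) = (4*√(17 - 16*0 + 2*17*0))*58254 = (4*√(17 + 0 + 0))*58254 = (4*√17)*58254 = 233016*√17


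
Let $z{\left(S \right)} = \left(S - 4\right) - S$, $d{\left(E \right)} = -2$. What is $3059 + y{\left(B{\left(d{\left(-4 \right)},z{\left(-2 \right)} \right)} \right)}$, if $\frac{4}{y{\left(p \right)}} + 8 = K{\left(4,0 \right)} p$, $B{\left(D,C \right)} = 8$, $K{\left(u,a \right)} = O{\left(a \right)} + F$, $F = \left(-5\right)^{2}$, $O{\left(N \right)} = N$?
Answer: $\frac{146833}{48} \approx 3059.0$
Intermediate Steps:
$F = 25$
$z{\left(S \right)} = -4$ ($z{\left(S \right)} = \left(-4 + S\right) - S = -4$)
$K{\left(u,a \right)} = 25 + a$ ($K{\left(u,a \right)} = a + 25 = 25 + a$)
$y{\left(p \right)} = \frac{4}{-8 + 25 p}$ ($y{\left(p \right)} = \frac{4}{-8 + \left(25 + 0\right) p} = \frac{4}{-8 + 25 p}$)
$3059 + y{\left(B{\left(d{\left(-4 \right)},z{\left(-2 \right)} \right)} \right)} = 3059 + \frac{4}{-8 + 25 \cdot 8} = 3059 + \frac{4}{-8 + 200} = 3059 + \frac{4}{192} = 3059 + 4 \cdot \frac{1}{192} = 3059 + \frac{1}{48} = \frac{146833}{48}$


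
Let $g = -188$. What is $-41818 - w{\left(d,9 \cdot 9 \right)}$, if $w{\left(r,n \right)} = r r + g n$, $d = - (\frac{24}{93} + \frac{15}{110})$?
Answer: $- \frac{12367719521}{465124} \approx -26590.0$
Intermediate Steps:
$d = - \frac{269}{682}$ ($d = - (24 \cdot \frac{1}{93} + 15 \cdot \frac{1}{110}) = - (\frac{8}{31} + \frac{3}{22}) = \left(-1\right) \frac{269}{682} = - \frac{269}{682} \approx -0.39443$)
$w{\left(r,n \right)} = r^{2} - 188 n$ ($w{\left(r,n \right)} = r r - 188 n = r^{2} - 188 n$)
$-41818 - w{\left(d,9 \cdot 9 \right)} = -41818 - \left(\left(- \frac{269}{682}\right)^{2} - 188 \cdot 9 \cdot 9\right) = -41818 - \left(\frac{72361}{465124} - 15228\right) = -41818 - - \frac{7082835911}{465124} = -41818 + \frac{7082835911}{465124} = - \frac{12367719521}{465124}$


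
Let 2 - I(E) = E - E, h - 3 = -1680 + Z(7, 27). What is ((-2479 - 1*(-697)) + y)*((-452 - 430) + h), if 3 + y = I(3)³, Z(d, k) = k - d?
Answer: 4511803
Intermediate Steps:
h = -1657 (h = 3 + (-1680 + (27 - 1*7)) = 3 + (-1680 + (27 - 7)) = 3 + (-1680 + 20) = 3 - 1660 = -1657)
I(E) = 2 (I(E) = 2 - (E - E) = 2 - 1*0 = 2 + 0 = 2)
y = 5 (y = -3 + 2³ = -3 + 8 = 5)
((-2479 - 1*(-697)) + y)*((-452 - 430) + h) = ((-2479 - 1*(-697)) + 5)*((-452 - 430) - 1657) = ((-2479 + 697) + 5)*(-882 - 1657) = (-1782 + 5)*(-2539) = -1777*(-2539) = 4511803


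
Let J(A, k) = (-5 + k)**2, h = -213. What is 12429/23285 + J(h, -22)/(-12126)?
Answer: 44579763/94117970 ≈ 0.47366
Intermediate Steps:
12429/23285 + J(h, -22)/(-12126) = 12429/23285 + (-5 - 22)**2/(-12126) = 12429*(1/23285) + (-27)**2*(-1/12126) = 12429/23285 + 729*(-1/12126) = 12429/23285 - 243/4042 = 44579763/94117970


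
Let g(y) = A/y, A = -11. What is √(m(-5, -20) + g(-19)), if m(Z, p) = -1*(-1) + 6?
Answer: 12*√19/19 ≈ 2.7530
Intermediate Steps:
g(y) = -11/y
m(Z, p) = 7 (m(Z, p) = 1 + 6 = 7)
√(m(-5, -20) + g(-19)) = √(7 - 11/(-19)) = √(7 - 11*(-1/19)) = √(7 + 11/19) = √(144/19) = 12*√19/19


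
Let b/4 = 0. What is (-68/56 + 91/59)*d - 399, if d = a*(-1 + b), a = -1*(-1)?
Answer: -329845/826 ≈ -399.33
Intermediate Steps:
b = 0 (b = 4*0 = 0)
a = 1
d = -1 (d = 1*(-1 + 0) = 1*(-1) = -1)
(-68/56 + 91/59)*d - 399 = (-68/56 + 91/59)*(-1) - 399 = (-68*1/56 + 91*(1/59))*(-1) - 399 = (-17/14 + 91/59)*(-1) - 399 = (271/826)*(-1) - 399 = -271/826 - 399 = -329845/826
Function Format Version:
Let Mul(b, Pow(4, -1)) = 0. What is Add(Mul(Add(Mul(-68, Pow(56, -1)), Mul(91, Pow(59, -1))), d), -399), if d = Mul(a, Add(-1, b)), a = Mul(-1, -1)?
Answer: Rational(-329845, 826) ≈ -399.33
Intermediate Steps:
b = 0 (b = Mul(4, 0) = 0)
a = 1
d = -1 (d = Mul(1, Add(-1, 0)) = Mul(1, -1) = -1)
Add(Mul(Add(Mul(-68, Pow(56, -1)), Mul(91, Pow(59, -1))), d), -399) = Add(Mul(Add(Mul(-68, Pow(56, -1)), Mul(91, Pow(59, -1))), -1), -399) = Add(Mul(Add(Mul(-68, Rational(1, 56)), Mul(91, Rational(1, 59))), -1), -399) = Add(Mul(Add(Rational(-17, 14), Rational(91, 59)), -1), -399) = Add(Mul(Rational(271, 826), -1), -399) = Add(Rational(-271, 826), -399) = Rational(-329845, 826)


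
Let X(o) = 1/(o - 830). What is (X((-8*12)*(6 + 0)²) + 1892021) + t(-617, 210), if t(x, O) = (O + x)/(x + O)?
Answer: 8109206291/4286 ≈ 1.8920e+6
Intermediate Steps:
t(x, O) = 1 (t(x, O) = (O + x)/(O + x) = 1)
X(o) = 1/(-830 + o)
(X((-8*12)*(6 + 0)²) + 1892021) + t(-617, 210) = (1/(-830 + (-8*12)*(6 + 0)²) + 1892021) + 1 = (1/(-830 - 96*6²) + 1892021) + 1 = (1/(-830 - 96*36) + 1892021) + 1 = (1/(-830 - 3456) + 1892021) + 1 = (1/(-4286) + 1892021) + 1 = (-1/4286 + 1892021) + 1 = 8109202005/4286 + 1 = 8109206291/4286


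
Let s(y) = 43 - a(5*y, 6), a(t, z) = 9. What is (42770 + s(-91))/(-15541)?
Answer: -42804/15541 ≈ -2.7543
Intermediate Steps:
s(y) = 34 (s(y) = 43 - 1*9 = 43 - 9 = 34)
(42770 + s(-91))/(-15541) = (42770 + 34)/(-15541) = 42804*(-1/15541) = -42804/15541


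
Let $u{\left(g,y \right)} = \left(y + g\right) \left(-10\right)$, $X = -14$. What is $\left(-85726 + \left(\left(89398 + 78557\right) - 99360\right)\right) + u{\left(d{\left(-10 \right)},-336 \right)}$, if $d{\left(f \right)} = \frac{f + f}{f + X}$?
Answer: $- \frac{41338}{3} \approx -13779.0$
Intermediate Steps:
$d{\left(f \right)} = \frac{2 f}{-14 + f}$ ($d{\left(f \right)} = \frac{f + f}{f - 14} = \frac{2 f}{-14 + f}$)
$u{\left(g,y \right)} = - 10 g - 10 y$ ($u{\left(g,y \right)} = \left(g + y\right) \left(-10\right) = - 10 g - 10 y$)
$\left(-85726 + \left(\left(89398 + 78557\right) - 99360\right)\right) + u{\left(d{\left(-10 \right)},-336 \right)} = \left(-85726 + \left(\left(89398 + 78557\right) - 99360\right)\right) - \left(-3360 + 10 \cdot 2 \left(-10\right) \frac{1}{-14 - 10}\right) = \left(-85726 + \left(167955 - 99360\right)\right) + \left(- 10 \cdot 2 \left(-10\right) \frac{1}{-24} + 3360\right) = \left(-85726 + 68595\right) + \left(- 10 \cdot 2 \left(-10\right) \left(- \frac{1}{24}\right) + 3360\right) = -17131 + \left(\left(-10\right) \frac{5}{6} + 3360\right) = -17131 + \left(- \frac{25}{3} + 3360\right) = -17131 + \frac{10055}{3} = - \frac{41338}{3}$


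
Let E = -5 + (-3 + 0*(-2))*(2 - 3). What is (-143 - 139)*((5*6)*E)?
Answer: 16920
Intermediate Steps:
E = -2 (E = -5 + (-3 + 0)*(-1) = -5 - 3*(-1) = -5 + 3 = -2)
(-143 - 139)*((5*6)*E) = (-143 - 139)*((5*6)*(-2)) = -8460*(-2) = -282*(-60) = 16920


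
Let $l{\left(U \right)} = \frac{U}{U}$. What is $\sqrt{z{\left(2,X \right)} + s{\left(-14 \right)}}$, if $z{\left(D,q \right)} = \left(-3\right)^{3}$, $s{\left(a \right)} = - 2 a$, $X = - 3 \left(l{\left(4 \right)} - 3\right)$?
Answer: $1$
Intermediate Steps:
$l{\left(U \right)} = 1$
$X = 6$ ($X = - 3 \left(1 - 3\right) = \left(-3\right) \left(-2\right) = 6$)
$z{\left(D,q \right)} = -27$
$\sqrt{z{\left(2,X \right)} + s{\left(-14 \right)}} = \sqrt{-27 - -28} = \sqrt{-27 + 28} = \sqrt{1} = 1$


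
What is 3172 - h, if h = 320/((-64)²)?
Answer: 203003/64 ≈ 3171.9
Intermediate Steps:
h = 5/64 (h = 320/4096 = 320*(1/4096) = 5/64 ≈ 0.078125)
3172 - h = 3172 - 1*5/64 = 3172 - 5/64 = 203003/64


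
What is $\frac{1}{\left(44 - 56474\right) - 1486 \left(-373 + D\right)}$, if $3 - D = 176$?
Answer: $\frac{1}{754926} \approx 1.3246 \cdot 10^{-6}$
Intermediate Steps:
$D = -173$ ($D = 3 - 176 = -173$)
$\frac{1}{\left(44 - 56474\right) - 1486 \left(-373 + D\right)} = \frac{1}{\left(44 - 56474\right) - 1486 \left(-373 - 173\right)} = \frac{1}{\left(44 - 56474\right) - -811356} = \frac{1}{-56430 + 811356} = \frac{1}{754926}$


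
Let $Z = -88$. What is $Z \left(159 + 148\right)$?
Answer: $-27016$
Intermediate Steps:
$Z \left(159 + 148\right) = - 88 \left(159 + 148\right) = \left(-88\right) 307 = -27016$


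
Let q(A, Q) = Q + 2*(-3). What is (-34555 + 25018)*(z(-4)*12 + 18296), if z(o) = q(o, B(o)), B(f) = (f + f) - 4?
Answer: -172428960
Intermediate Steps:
B(f) = -4 + 2*f (B(f) = 2*f - 4 = -4 + 2*f)
q(A, Q) = -6 + Q (q(A, Q) = Q - 6 = -6 + Q)
z(o) = -10 + 2*o (z(o) = -6 + (-4 + 2*o) = -10 + 2*o)
(-34555 + 25018)*(z(-4)*12 + 18296) = (-34555 + 25018)*((-10 + 2*(-4))*12 + 18296) = -9537*((-10 - 8)*12 + 18296) = -9537*(-18*12 + 18296) = -9537*(-216 + 18296) = -9537*18080 = -172428960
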